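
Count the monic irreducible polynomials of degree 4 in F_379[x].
There are 5158148310 monic irreducible polynomials of degree 4 over F_379

Each element of F_{379^4} that lies in no proper subfield is a root of exactly one monic irreducible of degree 4 over F_379, and each such polynomial has 4 distinct roots in F_{379^4}. By Möbius inversion the count is N_379(4) = (1/4) Σ_{d|4} μ(4/d) · 379^d = (1/4)(μ(4)·379^1 + μ(2)·379^2 + μ(1)·379^4) = 20632593240/4 = 5158148310.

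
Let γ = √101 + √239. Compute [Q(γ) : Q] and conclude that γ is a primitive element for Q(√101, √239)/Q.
[Q(γ) : Q] = 4 (equivalently, Q(γ) = Q(√101, √239))

Obviously Q(γ) ⊆ Q(√101, √239), and [Q(√101, √239):Q] = 4 (since 101, 239 are distinct squarefree integers > 1 with 24139 not a perfect square). To show equality we compute the minimal polynomial of γ. From γ = √101 + √239: γ^2 = 101 + 2√(24139) + 239 = 340 + 2√(24139), so γ^2 - 340 = 2√(24139); squaring, (γ^2 - 340)^2 = 4·24139, i.e. γ^4 - 680γ^2 + 115600 - 96556 = 0, i.e. γ^4 - 680γ^2 + 19044 = 0. So γ is a root of x^4 - 680x^2 + 19044. This polynomial is irreducible over Q: it has no rational root (each ±√101 ± √239 is irrational), and any factorization into two quadratics over Q would force √(24139) ∈ Q (pairing opposite roots) or √101, √239 ∈ Q (other pairings), all impossible. Hence [Q(γ):Q] = 4 = [Q(√101, √239):Q], so Q(γ) = Q(√101, √239).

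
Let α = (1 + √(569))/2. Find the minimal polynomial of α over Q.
m_α(x) = x^2 - x - 142

From 2α - 1 = √(569), squaring gives (2α - 1)^2 = 569, i.e. 4α^2 - 4α + 1 = 569, so α^2 - α + (1 - 569)/4 = 0. Since 569 ≡ 1 (mod 4), (1 - 569)/4 = -142 ∈ Z. The polynomial x^2 - x - 142 has discriminant 1 - 4·(-142) = 569, which is not a perfect square in Q (d = 569 is squarefree and ≠ 1), so x^2 - x - 142 is irreducible over Q. It is the minimal polynomial of α.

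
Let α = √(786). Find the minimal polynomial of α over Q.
m_α(x) = x^2 - 786

α satisfies α^2 - 786 = 0, so x^2 - 786 annihilates α. Since d = 786 is squarefree and ≠ 1, it is not a perfect square in Q, so x^2 - 786 has no rational root and is therefore irreducible over Q (a degree-2 polynomial over a field is irreducible iff it has no root). Hence m_α(x) = x^2 - 786.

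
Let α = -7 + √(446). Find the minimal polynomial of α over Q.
m_α(x) = x^2 + 14x - 397

From α + 7 = √(446), squaring gives (α + 7)^2 = 446, i.e. α^2 + 14α + 49 = 446, so α^2 + 14α - 397 = 0. The discriminant of x^2 + 14x - 397 is (14)^2 - 4·(-397) = 196 + 1588 = 1784, and 4·(446) is not a perfect square in Q since 446 is squarefree and ≠ 1. Hence x^2 + 14x - 397 is irreducible over Q and is the minimal polynomial of α.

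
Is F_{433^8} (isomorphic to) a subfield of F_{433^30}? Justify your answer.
No: F_{433^8} is not a subfield of F_{433^30}

F_{p^m} embeds in F_{p^n} iff m | n. Here 8 ∤ 30 (since 30 = 3·8 + 6 with remainder 6 ≠ 0), so F_{433^8} is not a subfield of F_{433^30}. Equivalently: if it were, the tower law would give 8 = [F_{433^8}:F_433] dividing [F_{433^30}:F_433] = 30, contradiction.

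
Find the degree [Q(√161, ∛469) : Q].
[Q(√161, ∛469) : Q] = 6

Let L = Q(√161, ∛469). Since Q(√161) ⊂ L and [Q(√161):Q] = 2, the tower law gives 2 | [L:Q]. Likewise Q(∛469) ⊂ L with [Q(∛469):Q] = 3 (because 469 is not a perfect cube), so 3 | [L:Q]. As gcd(2,3) = 1, [L:Q] is divisible by 6. Conversely L is generated over Q by √161 and ∛469, so [L:Q] ≤ 2·3 = 6. Therefore [Q(√161, ∛469) : Q] = 6.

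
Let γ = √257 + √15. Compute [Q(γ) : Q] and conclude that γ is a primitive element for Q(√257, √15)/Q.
[Q(γ) : Q] = 4 (equivalently, Q(γ) = Q(√257, √15))

Obviously Q(γ) ⊆ Q(√257, √15), and [Q(√257, √15):Q] = 4 (since 257, 15 are distinct squarefree integers > 1 with 3855 not a perfect square). To show equality we compute the minimal polynomial of γ. From γ = √257 + √15: γ^2 = 257 + 2√(3855) + 15 = 272 + 2√(3855), so γ^2 - 272 = 2√(3855); squaring, (γ^2 - 272)^2 = 4·3855, i.e. γ^4 - 544γ^2 + 73984 - 15420 = 0, i.e. γ^4 - 544γ^2 + 58564 = 0. So γ is a root of x^4 - 544x^2 + 58564. This polynomial is irreducible over Q: it has no rational root (each ±√257 ± √15 is irrational), and any factorization into two quadratics over Q would force √(3855) ∈ Q (pairing opposite roots) or √257, √15 ∈ Q (other pairings), all impossible. Hence [Q(γ):Q] = 4 = [Q(√257, √15):Q], so Q(γ) = Q(√257, √15).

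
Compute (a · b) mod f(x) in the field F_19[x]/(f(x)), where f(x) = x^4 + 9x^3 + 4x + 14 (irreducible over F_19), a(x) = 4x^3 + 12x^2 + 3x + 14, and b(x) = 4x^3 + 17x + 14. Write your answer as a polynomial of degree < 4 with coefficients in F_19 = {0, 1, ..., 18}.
a · b ≡ 2x^3 + 18x^2 + 14x + 14 (mod f(x))

Multiply in F_19[x]: a(x)·b(x) = (4x^3 + 12x^2 + 3x + 14)·(4x^3 + 17x + 14) = 16x^6 + 10x^5 + 4x^4 + 12x^3 + 10x^2 + 14x + 6. This has degree ≥ 4, so divide by f(x) over F_19: 16x^6 + 10x^5 + 4x^4 + 12x^3 + 10x^2 + 14x + 6 = (16x^2 + 18x + 13)·(x^4 + 9x^3 + 4x + 14) + (2x^3 + 18x^2 + 14x + 14). Hence a·b ≡ 2x^3 + 18x^2 + 14x + 14 (mod f). (F_19[x]/(f) is a field with 19^4 = 130321 elements since f is irreducible of degree 4.)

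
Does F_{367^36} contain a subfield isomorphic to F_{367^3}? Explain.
Yes: F_{367^3} is a subfield of F_{367^36}

F_{p^m} embeds in F_{p^n} iff m | n (since F_{p^n} is the splitting field of x^(p^n) - x, and F_{p^m} ⊂ F_{p^n} forces p^n to be a power of p^m, i.e. m | n; conversely if m | n then every root of x^(p^m) - x is a root of x^(p^n) - x). Here 3 | 36 (since 36 = 12·3), so F_{367^3} is a subfield of F_{367^36}, and [F_{367^36} : F_{367^3}] = 36/3 = 12.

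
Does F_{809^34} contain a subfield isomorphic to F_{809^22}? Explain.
No: F_{809^22} is not a subfield of F_{809^34}

F_{p^m} embeds in F_{p^n} iff m | n. Here 22 ∤ 34 (since 34 = 1·22 + 12 with remainder 12 ≠ 0), so F_{809^22} is not a subfield of F_{809^34}. Equivalently: if it were, the tower law would give 22 = [F_{809^22}:F_809] dividing [F_{809^34}:F_809] = 34, contradiction.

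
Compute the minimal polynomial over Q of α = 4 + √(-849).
m_α(x) = x^2 - 8x + 865

From α - 4 = √(-849), squaring gives (α - 4)^2 = -849, i.e. α^2 - 8α + 16 = -849, so α^2 - 8α + 865 = 0. The discriminant of x^2 - 8x + 865 is (-8)^2 - 4·(865) = 64 - 3460 = -3396, and 4·(-849) is not a perfect square in Q since -849 is squarefree and ≠ 1. Hence x^2 - 8x + 865 is irreducible over Q and is the minimal polynomial of α.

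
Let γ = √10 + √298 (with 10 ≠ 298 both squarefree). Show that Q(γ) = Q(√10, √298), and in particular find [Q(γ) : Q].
[Q(γ) : Q] = 4 (equivalently, Q(γ) = Q(√10, √298))

Obviously Q(γ) ⊆ Q(√10, √298), and [Q(√10, √298):Q] = 4 (since 10, 298 are distinct squarefree integers > 1 with 2980 not a perfect square). To show equality we compute the minimal polynomial of γ. From γ = √10 + √298: γ^2 = 10 + 2√(2980) + 298 = 308 + 2√(2980), so γ^2 - 308 = 2√(2980); squaring, (γ^2 - 308)^2 = 4·2980, i.e. γ^4 - 616γ^2 + 94864 - 11920 = 0, i.e. γ^4 - 616γ^2 + 82944 = 0. So γ is a root of x^4 - 616x^2 + 82944. This polynomial is irreducible over Q: it has no rational root (each ±√10 ± √298 is irrational), and any factorization into two quadratics over Q would force √(2980) ∈ Q (pairing opposite roots) or √10, √298 ∈ Q (other pairings), all impossible. Hence [Q(γ):Q] = 4 = [Q(√10, √298):Q], so Q(γ) = Q(√10, √298).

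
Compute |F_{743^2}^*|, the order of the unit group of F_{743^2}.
|F_{743^2}^*| = 552048

F_{743^2} has 743^2 = 552049 elements; its multiplicative group consists of all nonzero elements, so |F_{743^2}^*| = 552049 - 1 = 552048. (It is cyclic since any finite subgroup of the multiplicative group of a field is cyclic.)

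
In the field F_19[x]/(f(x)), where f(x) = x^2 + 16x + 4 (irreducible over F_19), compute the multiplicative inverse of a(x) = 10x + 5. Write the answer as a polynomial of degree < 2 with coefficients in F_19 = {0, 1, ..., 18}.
a(x)^(-1) ≡ 17x + 7 (mod f(x))

Since f is irreducible over F_19, F_19[x]/(f) is a field and a(x) ≠ 0 has an inverse. Apply the extended Euclidean algorithm to f(x) and a(x) in F_19[x]: f(x) = (2x + 12)·a(x) + (1). The last nonzero remainder is the constant 1 = gcd(f, a) in F_19. Back-substituting through the division chain expresses 1 = s(x)·a(x) + t(x)·f(x) with s(x) ≡ 17x + 7 (mod f), so a(x)^(-1) ≡ s(x) = 17x + 7 (mod f). Check: (10x + 5)·(17x + 7) = 18x^2 + 3x + 16 ≡ 1 (mod x^2 + 16x + 4).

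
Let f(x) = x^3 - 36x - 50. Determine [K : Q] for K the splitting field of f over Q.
[K : Q] = 6

By the rational root test, any rational root of the monic integer polynomial f(x) = x^3 - 36x - 50 must be an integer dividing the constant term -50, i.e. one of ±{1, 2, 5, 10, 25, 50}. Evaluating: f(1) = -85, f(-1) = -15, f(2) = -114, f(-2) = 14, f(5) = -105, f(-5) = 5, f(10) = 590, f(-10) = -690, f(25) = 14675, f(-25) = -14775, f(50) = 123150, f(-50) = -123250; none is 0, so f has no rational root and is therefore irreducible over Q (a cubic with no linear factor over a field is irreducible). For an irreducible cubic, the Galois group is A_3 or S_3 according as the discriminant disc(f) = -4a^3 - 27b^2 = -4·(-36)^3 - 27·(-50)^2 = 119124 is or is not a square in Q. Here disc(f) = 119124 is not a perfect square in Q, so the Galois group of f over Q is not contained in A_3 and must be all of S_3. The splitting field has degree |S_3| = 6 over Q, so [K : Q] = 6.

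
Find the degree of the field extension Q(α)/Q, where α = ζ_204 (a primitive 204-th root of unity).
[Q(α):Q] = 64

The minimal polynomial of ζ_204 over Q is the 204-th cyclotomic polynomial Φ_204(x), which is irreducible over Q and has degree φ(204) = 64. Hence [Q(α):Q] = φ(204) = 64.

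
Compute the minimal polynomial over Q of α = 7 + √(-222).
m_α(x) = x^2 - 14x + 271

From α - 7 = √(-222), squaring gives (α - 7)^2 = -222, i.e. α^2 - 14α + 49 = -222, so α^2 - 14α + 271 = 0. The discriminant of x^2 - 14x + 271 is (-14)^2 - 4·(271) = 196 - 1084 = -888, and 4·(-222) is not a perfect square in Q since -222 is squarefree and ≠ 1. Hence x^2 - 14x + 271 is irreducible over Q and is the minimal polynomial of α.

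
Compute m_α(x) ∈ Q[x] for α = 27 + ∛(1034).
m_α(x) = x^3 - 81x^2 + 2187x - 20717

Set β = α - 27 = ∛(1034), so β^3 = 1034. Then (α - 27)^3 - 1034 = 0, i.e. α is a root of g(x) = (x - 27)^3 - 1034 = x^3 - 81x^2 + 2187x - 20717. Since g(x) = h(x - 27) where h(x) = x^3 - 1034, and h is irreducible over Q (because 1034 is not a perfect cube, so h has no rational root, and a monic cubic with no rational root is irreducible), g is also irreducible (irreducibility is preserved under the substitution x → x - 27). Hence m_α(x) = x^3 - 81x^2 + 2187x - 20717.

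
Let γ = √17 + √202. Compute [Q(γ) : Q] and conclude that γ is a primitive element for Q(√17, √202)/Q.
[Q(γ) : Q] = 4 (equivalently, Q(γ) = Q(√17, √202))

Obviously Q(γ) ⊆ Q(√17, √202), and [Q(√17, √202):Q] = 4 (since 17, 202 are distinct squarefree integers > 1 with 3434 not a perfect square). To show equality we compute the minimal polynomial of γ. From γ = √17 + √202: γ^2 = 17 + 2√(3434) + 202 = 219 + 2√(3434), so γ^2 - 219 = 2√(3434); squaring, (γ^2 - 219)^2 = 4·3434, i.e. γ^4 - 438γ^2 + 47961 - 13736 = 0, i.e. γ^4 - 438γ^2 + 34225 = 0. So γ is a root of x^4 - 438x^2 + 34225. This polynomial is irreducible over Q: it has no rational root (each ±√17 ± √202 is irrational), and any factorization into two quadratics over Q would force √(3434) ∈ Q (pairing opposite roots) or √17, √202 ∈ Q (other pairings), all impossible. Hence [Q(γ):Q] = 4 = [Q(√17, √202):Q], so Q(γ) = Q(√17, √202).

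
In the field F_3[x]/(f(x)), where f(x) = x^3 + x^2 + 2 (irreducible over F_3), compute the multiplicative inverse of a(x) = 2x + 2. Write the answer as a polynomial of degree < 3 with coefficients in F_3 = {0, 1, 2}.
a(x)^(-1) ≡ 2x^2 (mod f(x))

Since f is irreducible over F_3, F_3[x]/(f) is a field and a(x) ≠ 0 has an inverse. Apply the extended Euclidean algorithm to f(x) and a(x) in F_3[x]: f(x) = (2x^2)·a(x) + (2). The last nonzero remainder is the constant 2 = gcd(f, a) in F_3. Back-substituting through the division chain expresses 2 = s(x)·a(x) + t(x)·f(x) with s(x) ≡ x^2 (mod f), so (x^2)·a(x) ≡ 2 (mod f). Multiplying by 2^(-1) ≡ 2 in F_3 gives a(x)^(-1) ≡ 2·(x^2) ≡ 2x^2 (mod f). Check: (2x + 2)·(2x^2) = x^3 + x^2 ≡ 1 (mod x^3 + x^2 + 2).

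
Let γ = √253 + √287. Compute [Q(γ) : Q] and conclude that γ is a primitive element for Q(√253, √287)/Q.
[Q(γ) : Q] = 4 (equivalently, Q(γ) = Q(√253, √287))

Obviously Q(γ) ⊆ Q(√253, √287), and [Q(√253, √287):Q] = 4 (since 253, 287 are distinct squarefree integers > 1 with 72611 not a perfect square). To show equality we compute the minimal polynomial of γ. From γ = √253 + √287: γ^2 = 253 + 2√(72611) + 287 = 540 + 2√(72611), so γ^2 - 540 = 2√(72611); squaring, (γ^2 - 540)^2 = 4·72611, i.e. γ^4 - 1080γ^2 + 291600 - 290444 = 0, i.e. γ^4 - 1080γ^2 + 1156 = 0. So γ is a root of x^4 - 1080x^2 + 1156. This polynomial is irreducible over Q: it has no rational root (each ±√253 ± √287 is irrational), and any factorization into two quadratics over Q would force √(72611) ∈ Q (pairing opposite roots) or √253, √287 ∈ Q (other pairings), all impossible. Hence [Q(γ):Q] = 4 = [Q(√253, √287):Q], so Q(γ) = Q(√253, √287).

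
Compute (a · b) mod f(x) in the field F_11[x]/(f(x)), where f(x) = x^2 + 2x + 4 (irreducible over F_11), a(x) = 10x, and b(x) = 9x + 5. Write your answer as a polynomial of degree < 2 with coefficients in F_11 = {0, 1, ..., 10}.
a · b ≡ 2x + 3 (mod f(x))

Multiply in F_11[x]: a(x)·b(x) = (10x)·(9x + 5) = 2x^2 + 6x. This has degree ≥ 2, so divide by f(x) over F_11: 2x^2 + 6x = (2)·(x^2 + 2x + 4) + (2x + 3). Hence a·b ≡ 2x + 3 (mod f). (F_11[x]/(f) is a field with 11^2 = 121 elements since f is irreducible of degree 2.)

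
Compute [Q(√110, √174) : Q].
[Q(√110, √174) : Q] = 4

[Q(√110):Q] = 2 (min poly x^2 - 110, irreducible since 110 is squarefree > 1). For the top step, suppose √174 ∈ Q(√110), say √174 = c + d√110 with c, d ∈ Q. Squaring: 174 = c^2 + 110d^2 + 2cd√110. Since √110 ∉ Q this forces 2cd = 0. If d = 0 then √174 = c ∈ Q, contradicting 174 squarefree > 1. If c = 0 then 174 = 110d^2, so 110·174 = (110d)^2 is a perfect square in Q — but 110·174 = 19140 is not a perfect square (since 110 and 174 are distinct squarefree integers). Contradiction. Hence √174 ∉ Q(√110), so x^2 - 174 stays irreducible over Q(√110) and [Q(√110, √174) : Q(√110)] = 2. By the tower law, [Q(√110, √174) : Q] = 2 · 2 = 4.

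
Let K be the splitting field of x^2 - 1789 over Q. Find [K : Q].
[K : Q] = 2

f(x) = x^2 - 1789 factors as (x - √1789)(x + √1789). The splitting field is K = Q(√1789). Since 1789 is squarefree and > 1, it is not a perfect square, so x^2 - 1789 is irreducible over Q and [Q(√1789) : Q] = 2. Hence [K : Q] = 2.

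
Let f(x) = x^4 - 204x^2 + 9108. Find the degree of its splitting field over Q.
[K : Q] = 4

Solving the quadratic in x^2: x^2 = (204 ± √(204^2 - 4·9108))/2 = (204 ± √5184)/2 = (204 ± 72)/2, giving x^2 = 66 or x^2 = 138. So f(x) = (x^2 - 66)(x^2 - 138) and the roots of f are ±√66, ±√138. Hence the splitting field is K = Q(√66, √138). Since 66 and 138 are distinct squarefree integers > 1, their product 9108 is not a perfect square, so √138 ∉ Q(√66). By the tower law [K:Q] = [Q(√66,√138):Q(√66)] · [Q(√66):Q] = 2 · 2 = 4.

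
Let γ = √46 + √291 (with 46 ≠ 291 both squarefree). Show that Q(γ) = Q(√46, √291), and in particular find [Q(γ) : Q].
[Q(γ) : Q] = 4 (equivalently, Q(γ) = Q(√46, √291))

Obviously Q(γ) ⊆ Q(√46, √291), and [Q(√46, √291):Q] = 4 (since 46, 291 are distinct squarefree integers > 1 with 13386 not a perfect square). To show equality we compute the minimal polynomial of γ. From γ = √46 + √291: γ^2 = 46 + 2√(13386) + 291 = 337 + 2√(13386), so γ^2 - 337 = 2√(13386); squaring, (γ^2 - 337)^2 = 4·13386, i.e. γ^4 - 674γ^2 + 113569 - 53544 = 0, i.e. γ^4 - 674γ^2 + 60025 = 0. So γ is a root of x^4 - 674x^2 + 60025. This polynomial is irreducible over Q: it has no rational root (each ±√46 ± √291 is irrational), and any factorization into two quadratics over Q would force √(13386) ∈ Q (pairing opposite roots) or √46, √291 ∈ Q (other pairings), all impossible. Hence [Q(γ):Q] = 4 = [Q(√46, √291):Q], so Q(γ) = Q(√46, √291).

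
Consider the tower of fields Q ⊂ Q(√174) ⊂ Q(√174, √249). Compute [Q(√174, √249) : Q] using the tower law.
[Q(√174, √249) : Q] = 4

[Q(√174):Q] = 2 (min poly x^2 - 174, irreducible since 174 is squarefree > 1). For the top step, suppose √249 ∈ Q(√174), say √249 = c + d√174 with c, d ∈ Q. Squaring: 249 = c^2 + 174d^2 + 2cd√174. Since √174 ∉ Q this forces 2cd = 0. If d = 0 then √249 = c ∈ Q, contradicting 249 squarefree > 1. If c = 0 then 249 = 174d^2, so 174·249 = (174d)^2 is a perfect square in Q — but 174·249 = 43326 is not a perfect square (since 174 and 249 are distinct squarefree integers). Contradiction. Hence √249 ∉ Q(√174), so x^2 - 249 stays irreducible over Q(√174) and [Q(√174, √249) : Q(√174)] = 2. By the tower law, [Q(√174, √249) : Q] = 2 · 2 = 4.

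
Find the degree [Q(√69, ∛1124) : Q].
[Q(√69, ∛1124) : Q] = 6

Let L = Q(√69, ∛1124). Since Q(√69) ⊂ L and [Q(√69):Q] = 2, the tower law gives 2 | [L:Q]. Likewise Q(∛1124) ⊂ L with [Q(∛1124):Q] = 3 (because 1124 is not a perfect cube), so 3 | [L:Q]. As gcd(2,3) = 1, [L:Q] is divisible by 6. Conversely L is generated over Q by √69 and ∛1124, so [L:Q] ≤ 2·3 = 6. Therefore [Q(√69, ∛1124) : Q] = 6.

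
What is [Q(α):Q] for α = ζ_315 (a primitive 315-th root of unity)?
[Q(α):Q] = 144

The minimal polynomial of ζ_315 over Q is the 315-th cyclotomic polynomial Φ_315(x), which is irreducible over Q and has degree φ(315) = 144. Hence [Q(α):Q] = φ(315) = 144.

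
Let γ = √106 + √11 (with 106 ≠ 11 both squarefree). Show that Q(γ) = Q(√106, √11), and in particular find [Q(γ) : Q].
[Q(γ) : Q] = 4 (equivalently, Q(γ) = Q(√106, √11))

Obviously Q(γ) ⊆ Q(√106, √11), and [Q(√106, √11):Q] = 4 (since 106, 11 are distinct squarefree integers > 1 with 1166 not a perfect square). To show equality we compute the minimal polynomial of γ. From γ = √106 + √11: γ^2 = 106 + 2√(1166) + 11 = 117 + 2√(1166), so γ^2 - 117 = 2√(1166); squaring, (γ^2 - 117)^2 = 4·1166, i.e. γ^4 - 234γ^2 + 13689 - 4664 = 0, i.e. γ^4 - 234γ^2 + 9025 = 0. So γ is a root of x^4 - 234x^2 + 9025. This polynomial is irreducible over Q: it has no rational root (each ±√106 ± √11 is irrational), and any factorization into two quadratics over Q would force √(1166) ∈ Q (pairing opposite roots) or √106, √11 ∈ Q (other pairings), all impossible. Hence [Q(γ):Q] = 4 = [Q(√106, √11):Q], so Q(γ) = Q(√106, √11).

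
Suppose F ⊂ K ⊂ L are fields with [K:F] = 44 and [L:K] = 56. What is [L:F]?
[L:F] = 2464

The tower law says that for any tower of field extensions F ⊂ K ⊂ L with finite degrees, [L:F] = [L:K] · [K:F]. Here this gives [L:F] = 56 · 44 = 2464.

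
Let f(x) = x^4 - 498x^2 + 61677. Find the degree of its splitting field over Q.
[K : Q] = 4

Solving the quadratic in x^2: x^2 = (498 ± √(498^2 - 4·61677))/2 = (498 ± √1296)/2 = (498 ± 36)/2, giving x^2 = 267 or x^2 = 231. So f(x) = (x^2 - 267)(x^2 - 231) and the roots of f are ±√267, ±√231. Hence the splitting field is K = Q(√267, √231). Since 267 and 231 are distinct squarefree integers > 1, their product 61677 is not a perfect square, so √231 ∉ Q(√267). By the tower law [K:Q] = [Q(√267,√231):Q(√267)] · [Q(√267):Q] = 2 · 2 = 4.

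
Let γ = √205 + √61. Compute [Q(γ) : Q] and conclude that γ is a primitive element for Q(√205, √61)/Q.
[Q(γ) : Q] = 4 (equivalently, Q(γ) = Q(√205, √61))

Obviously Q(γ) ⊆ Q(√205, √61), and [Q(√205, √61):Q] = 4 (since 205, 61 are distinct squarefree integers > 1 with 12505 not a perfect square). To show equality we compute the minimal polynomial of γ. From γ = √205 + √61: γ^2 = 205 + 2√(12505) + 61 = 266 + 2√(12505), so γ^2 - 266 = 2√(12505); squaring, (γ^2 - 266)^2 = 4·12505, i.e. γ^4 - 532γ^2 + 70756 - 50020 = 0, i.e. γ^4 - 532γ^2 + 20736 = 0. So γ is a root of x^4 - 532x^2 + 20736. This polynomial is irreducible over Q: it has no rational root (each ±√205 ± √61 is irrational), and any factorization into two quadratics over Q would force √(12505) ∈ Q (pairing opposite roots) or √205, √61 ∈ Q (other pairings), all impossible. Hence [Q(γ):Q] = 4 = [Q(√205, √61):Q], so Q(γ) = Q(√205, √61).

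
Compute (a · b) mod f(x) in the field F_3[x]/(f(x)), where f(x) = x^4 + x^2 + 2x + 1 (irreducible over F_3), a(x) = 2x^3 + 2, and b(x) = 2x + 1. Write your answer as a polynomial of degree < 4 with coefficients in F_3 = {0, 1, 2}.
a · b ≡ 2x^3 + 2x^2 + 2x + 1 (mod f(x))

Multiply in F_3[x]: a(x)·b(x) = (2x^3 + 2)·(2x + 1) = x^4 + 2x^3 + x + 2. This has degree ≥ 4, so divide by f(x) over F_3: x^4 + 2x^3 + x + 2 = (1)·(x^4 + x^2 + 2x + 1) + (2x^3 + 2x^2 + 2x + 1). Hence a·b ≡ 2x^3 + 2x^2 + 2x + 1 (mod f). (F_3[x]/(f) is a field with 3^4 = 81 elements since f is irreducible of degree 4.)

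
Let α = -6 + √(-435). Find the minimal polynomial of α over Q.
m_α(x) = x^2 + 12x + 471

From α + 6 = √(-435), squaring gives (α + 6)^2 = -435, i.e. α^2 + 12α + 36 = -435, so α^2 + 12α + 471 = 0. The discriminant of x^2 + 12x + 471 is (12)^2 - 4·(471) = 144 - 1884 = -1740, and 4·(-435) is not a perfect square in Q since -435 is squarefree and ≠ 1. Hence x^2 + 12x + 471 is irreducible over Q and is the minimal polynomial of α.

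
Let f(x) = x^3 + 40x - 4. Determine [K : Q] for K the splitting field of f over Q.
[K : Q] = 6

By the rational root test, any rational root of the monic integer polynomial f(x) = x^3 + 40x - 4 must be an integer dividing the constant term -4, i.e. one of ±{1, 2, 4}. Evaluating: f(1) = 37, f(-1) = -45, f(2) = 84, f(-2) = -92, f(4) = 220, f(-4) = -228; none is 0, so f has no rational root and is therefore irreducible over Q (a cubic with no linear factor over a field is irreducible). For an irreducible cubic, the Galois group is A_3 or S_3 according as the discriminant disc(f) = -4a^3 - 27b^2 = -4·(40)^3 - 27·(-4)^2 = -256432 is or is not a square in Q. Here disc(f) = -256432 is not a perfect square in Q, so the Galois group of f over Q is not contained in A_3 and must be all of S_3. The splitting field has degree |S_3| = 6 over Q, so [K : Q] = 6.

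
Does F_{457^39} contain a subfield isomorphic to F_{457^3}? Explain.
Yes: F_{457^3} is a subfield of F_{457^39}

F_{p^m} embeds in F_{p^n} iff m | n (since F_{p^n} is the splitting field of x^(p^n) - x, and F_{p^m} ⊂ F_{p^n} forces p^n to be a power of p^m, i.e. m | n; conversely if m | n then every root of x^(p^m) - x is a root of x^(p^n) - x). Here 3 | 39 (since 39 = 13·3), so F_{457^3} is a subfield of F_{457^39}, and [F_{457^39} : F_{457^3}] = 39/3 = 13.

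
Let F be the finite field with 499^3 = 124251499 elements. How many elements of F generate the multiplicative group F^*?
There are φ(124251498) = 34750944 primitive elements

F_q^* is cyclic of order q - 1 = 124251498. A cyclic group of order m has exactly φ(m) generators. Here m = 124251498 = 2 · 3^2 · 7 · 83 · 109^2, so the number of primitive elements is φ(124251498) = 34750944.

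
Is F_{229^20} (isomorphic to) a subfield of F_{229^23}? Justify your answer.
No: F_{229^20} is not a subfield of F_{229^23}

F_{p^m} embeds in F_{p^n} iff m | n. Here 20 ∤ 23 (since 23 = 1·20 + 3 with remainder 3 ≠ 0), so F_{229^20} is not a subfield of F_{229^23}. Equivalently: if it were, the tower law would give 20 = [F_{229^20}:F_229] dividing [F_{229^23}:F_229] = 23, contradiction.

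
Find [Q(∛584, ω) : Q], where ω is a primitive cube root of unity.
[Q(∛584, ω) : Q] = 6

[Q(∛584):Q] = 3 (min poly x^3 - 584, irreducible since 584 is not a perfect cube). [Q(ω):Q] = 2 (min poly x^2 + x + 1). Since Q(∛584) ⊂ R and ω ∉ R, we have ω ∉ Q(∛584), so x^2 + x + 1 remains irreducible over Q(∛584) and [Q(∛584, ω) : Q(∛584)] = 2. By the tower law, [Q(∛584, ω) : Q] = 3 · 2 = 6. (In fact Q(∛584, ω) is the splitting field of x^3 - 584 over Q.)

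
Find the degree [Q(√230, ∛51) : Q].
[Q(√230, ∛51) : Q] = 6

Let L = Q(√230, ∛51). Since Q(√230) ⊂ L and [Q(√230):Q] = 2, the tower law gives 2 | [L:Q]. Likewise Q(∛51) ⊂ L with [Q(∛51):Q] = 3 (because 51 is not a perfect cube), so 3 | [L:Q]. As gcd(2,3) = 1, [L:Q] is divisible by 6. Conversely L is generated over Q by √230 and ∛51, so [L:Q] ≤ 2·3 = 6. Therefore [Q(√230, ∛51) : Q] = 6.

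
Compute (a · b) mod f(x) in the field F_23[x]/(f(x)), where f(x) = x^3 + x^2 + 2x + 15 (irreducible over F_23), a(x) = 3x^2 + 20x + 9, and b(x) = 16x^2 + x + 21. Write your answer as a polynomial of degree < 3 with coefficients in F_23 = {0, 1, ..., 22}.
a · b ≡ 17x^2 + 10x + 20 (mod f(x))

Multiply in F_23[x]: a(x)·b(x) = (3x^2 + 20x + 9)·(16x^2 + x + 21) = 2x^4 + x^3 + 20x^2 + 15x + 5. This has degree ≥ 3, so divide by f(x) over F_23: 2x^4 + x^3 + 20x^2 + 15x + 5 = (2x + 22)·(x^3 + x^2 + 2x + 15) + (17x^2 + 10x + 20). Hence a·b ≡ 17x^2 + 10x + 20 (mod f). (F_23[x]/(f) is a field with 23^3 = 12167 elements since f is irreducible of degree 3.)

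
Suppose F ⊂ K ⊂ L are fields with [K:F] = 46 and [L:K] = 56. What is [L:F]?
[L:F] = 2576

The tower law says that for any tower of field extensions F ⊂ K ⊂ L with finite degrees, [L:F] = [L:K] · [K:F]. Here this gives [L:F] = 56 · 46 = 2576.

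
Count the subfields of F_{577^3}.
F_{577^3} has 2 subfields

The subfields of F_{p^n} are exactly the fields F_{p^d} for d | n (each is the fixed field of the unique index-d subgroup of Gal(F_{p^n}/F_p) ≅ Z/nZ). The divisors of n = 3 are {1, 3}, giving 2 subfields: F_{577^1}, F_{577^3}.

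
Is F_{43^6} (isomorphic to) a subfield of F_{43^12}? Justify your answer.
Yes: F_{43^6} is a subfield of F_{43^12}

F_{p^m} embeds in F_{p^n} iff m | n (since F_{p^n} is the splitting field of x^(p^n) - x, and F_{p^m} ⊂ F_{p^n} forces p^n to be a power of p^m, i.e. m | n; conversely if m | n then every root of x^(p^m) - x is a root of x^(p^n) - x). Here 6 | 12 (since 12 = 2·6), so F_{43^6} is a subfield of F_{43^12}, and [F_{43^12} : F_{43^6}] = 12/6 = 2.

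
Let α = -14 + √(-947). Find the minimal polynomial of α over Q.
m_α(x) = x^2 + 28x + 1143

From α + 14 = √(-947), squaring gives (α + 14)^2 = -947, i.e. α^2 + 28α + 196 = -947, so α^2 + 28α + 1143 = 0. The discriminant of x^2 + 28x + 1143 is (28)^2 - 4·(1143) = 784 - 4572 = -3788, and 4·(-947) is not a perfect square in Q since -947 is squarefree and ≠ 1. Hence x^2 + 28x + 1143 is irreducible over Q and is the minimal polynomial of α.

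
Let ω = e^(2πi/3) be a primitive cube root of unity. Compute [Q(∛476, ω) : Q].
[Q(∛476, ω) : Q] = 6

[Q(∛476):Q] = 3 (min poly x^3 - 476, irreducible since 476 is not a perfect cube). [Q(ω):Q] = 2 (min poly x^2 + x + 1). Since Q(∛476) ⊂ R and ω ∉ R, we have ω ∉ Q(∛476), so x^2 + x + 1 remains irreducible over Q(∛476) and [Q(∛476, ω) : Q(∛476)] = 2. By the tower law, [Q(∛476, ω) : Q] = 3 · 2 = 6. (In fact Q(∛476, ω) is the splitting field of x^3 - 476 over Q.)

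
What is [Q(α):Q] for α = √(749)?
[Q(α):Q] = 2

[Q(α):Q] equals the degree of the minimal polynomial of α. Here α^2 = 749 and x^2 - 749 is irreducible (d = 749 is squarefree, ≠ 1, hence not a square), so deg(m_α) = 2. Thus [Q(α):Q] = 2.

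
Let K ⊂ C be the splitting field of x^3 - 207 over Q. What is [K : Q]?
[K : Q] = 6

The roots of x^3 - 207 are ∛207, ω∛207, ω^2∛207 where ω = e^(2πi/3) is a primitive cube root of unity, so K = Q(∛207, ω). Now [Q(∛207):Q] = 3 (since 207 is not a perfect cube, x^3 - 207 is irreducible) and [Q(ω):Q] = 2. Both 2 and 3 divide [K:Q], and [K:Q] ≤ 3·2 = 6, so [K:Q] = 6. (Equivalently: Q(∛207) ⊂ R but ω ∉ R, so [K : Q(∛207)] = 2.)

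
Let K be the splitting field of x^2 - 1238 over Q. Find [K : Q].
[K : Q] = 2

f(x) = x^2 - 1238 factors as (x - √1238)(x + √1238). The splitting field is K = Q(√1238). Since 1238 is squarefree and > 1, it is not a perfect square, so x^2 - 1238 is irreducible over Q and [Q(√1238) : Q] = 2. Hence [K : Q] = 2.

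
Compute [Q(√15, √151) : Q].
[Q(√15, √151) : Q] = 4

[Q(√15):Q] = 2 (min poly x^2 - 15, irreducible since 15 is squarefree > 1). For the top step, suppose √151 ∈ Q(√15), say √151 = c + d√15 with c, d ∈ Q. Squaring: 151 = c^2 + 15d^2 + 2cd√15. Since √15 ∉ Q this forces 2cd = 0. If d = 0 then √151 = c ∈ Q, contradicting 151 squarefree > 1. If c = 0 then 151 = 15d^2, so 15·151 = (15d)^2 is a perfect square in Q — but 15·151 = 2265 is not a perfect square (since 15 and 151 are distinct squarefree integers). Contradiction. Hence √151 ∉ Q(√15), so x^2 - 151 stays irreducible over Q(√15) and [Q(√15, √151) : Q(√15)] = 2. By the tower law, [Q(√15, √151) : Q] = 2 · 2 = 4.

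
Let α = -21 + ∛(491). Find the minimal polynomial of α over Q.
m_α(x) = x^3 + 63x^2 + 1323x + 8770

Set β = α + 21 = ∛(491), so β^3 = 491. Then (α + 21)^3 - 491 = 0, i.e. α is a root of g(x) = (x + 21)^3 - 491 = x^3 + 63x^2 + 1323x + 8770. Since g(x) = h(x + 21) where h(x) = x^3 - 491, and h is irreducible over Q (because 491 is not a perfect cube, so h has no rational root, and a monic cubic with no rational root is irreducible), g is also irreducible (irreducibility is preserved under the substitution x → x + 21). Hence m_α(x) = x^3 + 63x^2 + 1323x + 8770.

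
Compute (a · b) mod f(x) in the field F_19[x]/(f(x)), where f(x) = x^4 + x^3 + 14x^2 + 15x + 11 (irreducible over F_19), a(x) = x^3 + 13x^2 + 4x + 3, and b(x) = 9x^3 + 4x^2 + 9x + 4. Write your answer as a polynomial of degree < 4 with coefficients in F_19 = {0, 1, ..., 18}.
a · b ≡ 8x^3 + 10x^2 + 14x + 5 (mod f(x))

Multiply in F_19[x]: a(x)·b(x) = (x^3 + 13x^2 + 4x + 3)·(9x^3 + 4x^2 + 9x + 4) = 9x^6 + 7x^5 + 2x^4 + 12x^3 + 5x^2 + 5x + 12. This has degree ≥ 4, so divide by f(x) over F_19: 9x^6 + 7x^5 + 2x^4 + 12x^3 + 5x^2 + 5x + 12 = (9x^2 + 17x + 11)·(x^4 + x^3 + 14x^2 + 15x + 11) + (8x^3 + 10x^2 + 14x + 5). Hence a·b ≡ 8x^3 + 10x^2 + 14x + 5 (mod f). (F_19[x]/(f) is a field with 19^4 = 130321 elements since f is irreducible of degree 4.)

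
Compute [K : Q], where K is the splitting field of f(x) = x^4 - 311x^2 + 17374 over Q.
[K : Q] = 4

Solving the quadratic in x^2: x^2 = (311 ± √(311^2 - 4·17374))/2 = (311 ± √27225)/2 = (311 ± 165)/2, giving x^2 = 238 or x^2 = 73. So f(x) = (x^2 - 238)(x^2 - 73) and the roots of f are ±√238, ±√73. Hence the splitting field is K = Q(√238, √73). Since 238 and 73 are distinct squarefree integers > 1, their product 17374 is not a perfect square, so √73 ∉ Q(√238). By the tower law [K:Q] = [Q(√238,√73):Q(√238)] · [Q(√238):Q] = 2 · 2 = 4.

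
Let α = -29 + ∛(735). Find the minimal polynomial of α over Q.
m_α(x) = x^3 + 87x^2 + 2523x + 23654

Set β = α + 29 = ∛(735), so β^3 = 735. Then (α + 29)^3 - 735 = 0, i.e. α is a root of g(x) = (x + 29)^3 - 735 = x^3 + 87x^2 + 2523x + 23654. Since g(x) = h(x + 29) where h(x) = x^3 - 735, and h is irreducible over Q (because 735 is not a perfect cube, so h has no rational root, and a monic cubic with no rational root is irreducible), g is also irreducible (irreducibility is preserved under the substitution x → x + 29). Hence m_α(x) = x^3 + 87x^2 + 2523x + 23654.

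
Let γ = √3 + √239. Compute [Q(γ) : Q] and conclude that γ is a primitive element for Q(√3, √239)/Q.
[Q(γ) : Q] = 4 (equivalently, Q(γ) = Q(√3, √239))

Obviously Q(γ) ⊆ Q(√3, √239), and [Q(√3, √239):Q] = 4 (since 3, 239 are distinct squarefree integers > 1 with 717 not a perfect square). To show equality we compute the minimal polynomial of γ. From γ = √3 + √239: γ^2 = 3 + 2√(717) + 239 = 242 + 2√(717), so γ^2 - 242 = 2√(717); squaring, (γ^2 - 242)^2 = 4·717, i.e. γ^4 - 484γ^2 + 58564 - 2868 = 0, i.e. γ^4 - 484γ^2 + 55696 = 0. So γ is a root of x^4 - 484x^2 + 55696. This polynomial is irreducible over Q: it has no rational root (each ±√3 ± √239 is irrational), and any factorization into two quadratics over Q would force √(717) ∈ Q (pairing opposite roots) or √3, √239 ∈ Q (other pairings), all impossible. Hence [Q(γ):Q] = 4 = [Q(√3, √239):Q], so Q(γ) = Q(√3, √239).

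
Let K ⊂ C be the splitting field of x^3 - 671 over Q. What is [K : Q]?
[K : Q] = 6

The roots of x^3 - 671 are ∛671, ω∛671, ω^2∛671 where ω = e^(2πi/3) is a primitive cube root of unity, so K = Q(∛671, ω). Now [Q(∛671):Q] = 3 (since 671 is not a perfect cube, x^3 - 671 is irreducible) and [Q(ω):Q] = 2. Both 2 and 3 divide [K:Q], and [K:Q] ≤ 3·2 = 6, so [K:Q] = 6. (Equivalently: Q(∛671) ⊂ R but ω ∉ R, so [K : Q(∛671)] = 2.)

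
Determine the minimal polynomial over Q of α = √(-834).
m_α(x) = x^2 + 834

α satisfies α^2 + 834 = 0, so x^2 + 834 annihilates α. Since d = -834 is squarefree and ≠ 1, it is not a perfect square in Q, so x^2 + 834 has no rational root and is therefore irreducible over Q (a degree-2 polynomial over a field is irreducible iff it has no root). Hence m_α(x) = x^2 + 834.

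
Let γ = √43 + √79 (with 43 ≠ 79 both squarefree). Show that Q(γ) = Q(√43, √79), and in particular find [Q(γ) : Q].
[Q(γ) : Q] = 4 (equivalently, Q(γ) = Q(√43, √79))

Obviously Q(γ) ⊆ Q(√43, √79), and [Q(√43, √79):Q] = 4 (since 43, 79 are distinct squarefree integers > 1 with 3397 not a perfect square). To show equality we compute the minimal polynomial of γ. From γ = √43 + √79: γ^2 = 43 + 2√(3397) + 79 = 122 + 2√(3397), so γ^2 - 122 = 2√(3397); squaring, (γ^2 - 122)^2 = 4·3397, i.e. γ^4 - 244γ^2 + 14884 - 13588 = 0, i.e. γ^4 - 244γ^2 + 1296 = 0. So γ is a root of x^4 - 244x^2 + 1296. This polynomial is irreducible over Q: it has no rational root (each ±√43 ± √79 is irrational), and any factorization into two quadratics over Q would force √(3397) ∈ Q (pairing opposite roots) or √43, √79 ∈ Q (other pairings), all impossible. Hence [Q(γ):Q] = 4 = [Q(√43, √79):Q], so Q(γ) = Q(√43, √79).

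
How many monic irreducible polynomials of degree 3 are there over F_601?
There are 72360400 monic irreducible polynomials of degree 3 over F_601

Each element of F_{601^3} that lies in no proper subfield is a root of exactly one monic irreducible of degree 3 over F_601, and each such polynomial has 3 distinct roots in F_{601^3}. By Möbius inversion the count is N_601(3) = (1/3) Σ_{d|3} μ(3/d) · 601^d = (1/3)(μ(3)·601^1 + μ(1)·601^3) = 217081200/3 = 72360400.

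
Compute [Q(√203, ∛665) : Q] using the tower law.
[Q(√203, ∛665) : Q] = 6

Let L = Q(√203, ∛665). Since Q(√203) ⊂ L and [Q(√203):Q] = 2, the tower law gives 2 | [L:Q]. Likewise Q(∛665) ⊂ L with [Q(∛665):Q] = 3 (because 665 is not a perfect cube), so 3 | [L:Q]. As gcd(2,3) = 1, [L:Q] is divisible by 6. Conversely L is generated over Q by √203 and ∛665, so [L:Q] ≤ 2·3 = 6. Therefore [Q(√203, ∛665) : Q] = 6.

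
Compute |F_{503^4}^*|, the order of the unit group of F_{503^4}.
|F_{503^4}^*| = 64013554080

F_{503^4} has 503^4 = 64013554081 elements; its multiplicative group consists of all nonzero elements, so |F_{503^4}^*| = 64013554081 - 1 = 64013554080. (It is cyclic since any finite subgroup of the multiplicative group of a field is cyclic.)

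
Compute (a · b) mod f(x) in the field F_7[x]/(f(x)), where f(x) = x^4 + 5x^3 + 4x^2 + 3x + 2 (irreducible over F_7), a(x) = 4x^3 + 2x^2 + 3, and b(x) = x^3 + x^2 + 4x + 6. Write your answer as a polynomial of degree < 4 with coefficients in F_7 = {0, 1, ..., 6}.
a · b ≡ 6x^3 + 6x^2 + 6x (mod f(x))

Multiply in F_7[x]: a(x)·b(x) = (4x^3 + 2x^2 + 3)·(x^3 + x^2 + 4x + 6) = 4x^6 + 6x^5 + 4x^4 + x^2 + 5x + 4. This has degree ≥ 4, so divide by f(x) over F_7: 4x^6 + 6x^5 + 4x^4 + x^2 + 5x + 4 = (4x^2 + 2)·(x^4 + 5x^3 + 4x^2 + 3x + 2) + (6x^3 + 6x^2 + 6x). Hence a·b ≡ 6x^3 + 6x^2 + 6x (mod f). (F_7[x]/(f) is a field with 7^4 = 2401 elements since f is irreducible of degree 4.)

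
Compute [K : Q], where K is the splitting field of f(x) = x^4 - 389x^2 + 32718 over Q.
[K : Q] = 4

Solving the quadratic in x^2: x^2 = (389 ± √(389^2 - 4·32718))/2 = (389 ± √20449)/2 = (389 ± 143)/2, giving x^2 = 266 or x^2 = 123. So f(x) = (x^2 - 266)(x^2 - 123) and the roots of f are ±√266, ±√123. Hence the splitting field is K = Q(√266, √123). Since 266 and 123 are distinct squarefree integers > 1, their product 32718 is not a perfect square, so √123 ∉ Q(√266). By the tower law [K:Q] = [Q(√266,√123):Q(√266)] · [Q(√266):Q] = 2 · 2 = 4.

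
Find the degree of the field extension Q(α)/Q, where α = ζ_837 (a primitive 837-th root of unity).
[Q(α):Q] = 540

The minimal polynomial of ζ_837 over Q is the 837-th cyclotomic polynomial Φ_837(x), which is irreducible over Q and has degree φ(837) = 540. Hence [Q(α):Q] = φ(837) = 540.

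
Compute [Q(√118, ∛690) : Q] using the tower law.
[Q(√118, ∛690) : Q] = 6

Let L = Q(√118, ∛690). Since Q(√118) ⊂ L and [Q(√118):Q] = 2, the tower law gives 2 | [L:Q]. Likewise Q(∛690) ⊂ L with [Q(∛690):Q] = 3 (because 690 is not a perfect cube), so 3 | [L:Q]. As gcd(2,3) = 1, [L:Q] is divisible by 6. Conversely L is generated over Q by √118 and ∛690, so [L:Q] ≤ 2·3 = 6. Therefore [Q(√118, ∛690) : Q] = 6.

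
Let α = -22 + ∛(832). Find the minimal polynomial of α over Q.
m_α(x) = x^3 + 66x^2 + 1452x + 9816

Set β = α + 22 = ∛(832), so β^3 = 832. Then (α + 22)^3 - 832 = 0, i.e. α is a root of g(x) = (x + 22)^3 - 832 = x^3 + 66x^2 + 1452x + 9816. Since g(x) = h(x + 22) where h(x) = x^3 - 832, and h is irreducible over Q (because 832 is not a perfect cube, so h has no rational root, and a monic cubic with no rational root is irreducible), g is also irreducible (irreducibility is preserved under the substitution x → x + 22). Hence m_α(x) = x^3 + 66x^2 + 1452x + 9816.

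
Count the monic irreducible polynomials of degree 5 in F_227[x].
There are 120547797936 monic irreducible polynomials of degree 5 over F_227

Each element of F_{227^5} that lies in no proper subfield is a root of exactly one monic irreducible of degree 5 over F_227, and each such polynomial has 5 distinct roots in F_{227^5}. By Möbius inversion the count is N_227(5) = (1/5) Σ_{d|5} μ(5/d) · 227^d = (1/5)(μ(5)·227^1 + μ(1)·227^5) = 602738989680/5 = 120547797936.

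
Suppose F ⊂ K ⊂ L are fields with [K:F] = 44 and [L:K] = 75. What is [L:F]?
[L:F] = 3300

The tower law says that for any tower of field extensions F ⊂ K ⊂ L with finite degrees, [L:F] = [L:K] · [K:F]. Here this gives [L:F] = 75 · 44 = 3300.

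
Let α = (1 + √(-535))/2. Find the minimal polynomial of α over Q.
m_α(x) = x^2 - x + 134

From 2α - 1 = √(-535), squaring gives (2α - 1)^2 = -535, i.e. 4α^2 - 4α + 1 = -535, so α^2 - α + (1 + 535)/4 = 0. Since -535 ≡ 1 (mod 4), (1 + 535)/4 = 134 ∈ Z. The polynomial x^2 - x + 134 has discriminant 1 - 4·(134) = -535, which is not a perfect square in Q (d = -535 is squarefree and ≠ 1), so x^2 - x + 134 is irreducible over Q. It is the minimal polynomial of α.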